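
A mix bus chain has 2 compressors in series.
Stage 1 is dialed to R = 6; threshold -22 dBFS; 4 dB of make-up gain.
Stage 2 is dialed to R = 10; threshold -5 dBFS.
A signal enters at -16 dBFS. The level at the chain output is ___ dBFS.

-17 dBFS

Stage 1: 6 dB above -22 dBFS, reduced 6:1 to 1 dB above → -21 dBFS; +4 dB make-up → -17 dBFS.
Stage 2: -17 dBFS ≤ -5 dBFS, so stage 2 doesn't engage; output -17 dBFS.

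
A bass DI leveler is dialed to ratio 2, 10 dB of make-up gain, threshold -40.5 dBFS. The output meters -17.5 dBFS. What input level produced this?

Remove make-up: -17.5 − 10 = -27.5 dBFS.
That's 13 dB above the -40.5 dBFS threshold.
Before 2:1 compression the overshoot was 13 × 2 = 26 dB, so input = -40.5 + 26 = -14.5 dBFS.

-14.5 dBFS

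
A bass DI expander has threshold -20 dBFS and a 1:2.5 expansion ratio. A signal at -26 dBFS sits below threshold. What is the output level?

-35 dBFS

Undershoot = (-20) − (-26) = 6 dB.
At 1:2.5, that expands to 15 dB under threshold.
Output = -20 − 15 = -35 dBFS.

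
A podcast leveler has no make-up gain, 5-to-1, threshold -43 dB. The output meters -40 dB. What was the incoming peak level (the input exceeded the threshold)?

The compressed level sits -40 − (-43) = 3 dB over threshold.
Input overshoot = R × output overshoot = 15 dB → input = -43 + 15 = -28 dB.

-28 dB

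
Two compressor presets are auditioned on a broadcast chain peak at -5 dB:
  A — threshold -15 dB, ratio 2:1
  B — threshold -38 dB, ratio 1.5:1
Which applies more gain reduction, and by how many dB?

B, by 6 dB

A: 10 dB over, compressed to 5 dB over, so 5 dB of GR.
B: 33 dB over, compressed to 22 dB over, so 11 dB of GR.
B reduces 6 dB more.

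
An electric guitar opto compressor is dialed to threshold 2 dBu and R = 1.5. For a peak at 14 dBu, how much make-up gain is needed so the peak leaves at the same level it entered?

Without make-up, output = threshold + overshoot/1.5 = 2 + 8 = 10 dBu.
Gap to target: 4 dB.

4 dB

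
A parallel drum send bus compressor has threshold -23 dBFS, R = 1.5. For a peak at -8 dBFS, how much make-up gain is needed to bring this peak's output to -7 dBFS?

6 dB

Without make-up, output = threshold + overshoot/1.5 = -23 + 10 = -13 dBFS.
Gap to target: 6 dB.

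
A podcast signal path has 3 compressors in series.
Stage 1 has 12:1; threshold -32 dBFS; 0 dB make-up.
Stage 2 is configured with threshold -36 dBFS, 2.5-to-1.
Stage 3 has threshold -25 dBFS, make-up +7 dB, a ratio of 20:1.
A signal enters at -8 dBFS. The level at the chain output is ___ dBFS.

Stage 1: 24 dB above -32 dBFS, reduced 12:1 to 2 dB above → -30 dBFS.
Stage 2: -30 dBFS is 6 dB over -36 dBFS; at 2.5:1 that becomes 2.4 dB over, giving -33.6 dBFS.
Stage 3: below threshold (-33.6 ≤ -25); passes unchanged; make-up brings it to -26.6 dBFS.

-26.6 dBFS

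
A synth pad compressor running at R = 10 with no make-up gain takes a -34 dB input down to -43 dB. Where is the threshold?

Input is 10 dB above T (since output overshoot × R = input overshoot: (-43 − T)·10 = -34 − T gives T = -44 dB).
Check: -44 + (-34 − (-44))/10 = -44 + 1 = -43 dB. ✓

-44 dB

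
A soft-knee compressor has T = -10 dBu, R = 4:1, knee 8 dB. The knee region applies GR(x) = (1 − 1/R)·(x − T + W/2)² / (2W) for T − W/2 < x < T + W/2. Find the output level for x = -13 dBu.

-13.046875 dBu

x − T + W/2 = -13 − (-10) + 4 = 1.
GR = (1 − 1/4) × 1² / 16 = 0.75 × 1 / 16 = 0.046875 dB.
Output = -13 − 0.046875 = -13.046875 dBu.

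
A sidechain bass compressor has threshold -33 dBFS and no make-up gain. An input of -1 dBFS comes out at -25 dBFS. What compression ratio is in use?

4:1

Input overshoot = -1 − (-33) = 32 dB; output overshoot = -25 − (-33) = 8 dB.
Ratio = 32 / 8 = 4.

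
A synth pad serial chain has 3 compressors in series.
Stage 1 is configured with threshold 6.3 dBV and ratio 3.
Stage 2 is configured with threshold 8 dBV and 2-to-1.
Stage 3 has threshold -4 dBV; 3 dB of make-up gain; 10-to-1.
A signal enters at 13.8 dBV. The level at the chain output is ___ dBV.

0.24 dBV

Stage 1: 7.5 dB above 6.3 dBV, reduced 3:1 to 2.5 dB above → 8.8 dBV.
Stage 2: overshoot 0.8 dB → 0.8/2 = 0.4 dB → 8.4 dBV.
Stage 3: 8.4 dBV is 12.4 dB over -4 dBV; at 10:1 that becomes 1.24 dB over, giving -2.76 dBV; +3 dB make-up → 0.24 dBV.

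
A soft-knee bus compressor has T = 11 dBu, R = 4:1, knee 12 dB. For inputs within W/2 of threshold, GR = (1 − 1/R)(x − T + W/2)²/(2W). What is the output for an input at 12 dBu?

10.46875 dBu

x − T + W/2 = 12 − 11 + 6 = 7.
GR = (1 − 1/4) × 7² / 24 = 0.75 × 49 / 24 = 1.53125 dB.
Output = 12 − 1.53125 = 10.46875 dBu.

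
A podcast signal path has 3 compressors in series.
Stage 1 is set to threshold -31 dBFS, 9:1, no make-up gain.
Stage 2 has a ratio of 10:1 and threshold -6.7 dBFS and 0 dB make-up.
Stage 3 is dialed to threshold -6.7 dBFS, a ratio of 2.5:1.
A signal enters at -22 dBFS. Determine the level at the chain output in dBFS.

-30 dBFS

Stage 1: overshoot 9 dB → 9/9 = 1 dB → -30 dBFS.
Stage 2: below threshold (-30 ≤ -6.7); passes unchanged; output -30 dBFS.
Stage 3: -30 dBFS is at or below the -6.7 dBFS threshold — no compression; output -30 dBFS.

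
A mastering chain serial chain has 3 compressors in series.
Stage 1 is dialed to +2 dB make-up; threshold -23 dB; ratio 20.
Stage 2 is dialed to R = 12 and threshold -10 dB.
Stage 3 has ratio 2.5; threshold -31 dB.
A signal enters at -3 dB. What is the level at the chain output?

-26.6 dB

Stage 1: -3 dB is 20 dB over -23 dB; at 20:1 that becomes 1 dB over, giving -22 dB; +2 dB make-up → -20 dB.
Stage 2: -20 dB ≤ -10 dB, so stage 2 doesn't engage; output -20 dB.
Stage 3: -20 dB is 11 dB over -31 dB; at 2.5:1 that becomes 4.4 dB over, giving -26.6 dB.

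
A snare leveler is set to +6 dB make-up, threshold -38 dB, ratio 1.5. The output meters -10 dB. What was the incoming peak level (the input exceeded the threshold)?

-5 dB

Before make-up, the level was -10 − 6 = -16 dB.
Post-compression overshoot = -16 − (-38) = 22 dB.
Before 1.5:1 compression the overshoot was 22 × 1.5 = 33 dB, so input = -38 + 33 = -5 dB.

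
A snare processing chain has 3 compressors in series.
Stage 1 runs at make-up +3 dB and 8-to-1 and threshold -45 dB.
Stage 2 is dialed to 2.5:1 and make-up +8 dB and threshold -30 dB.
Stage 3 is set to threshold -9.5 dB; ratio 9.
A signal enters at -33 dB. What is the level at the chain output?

-32.5 dB

Stage 1: 12 dB above -45 dB, reduced 8:1 to 1.5 dB above → -43.5 dB; +3 dB make-up → -40.5 dB.
Stage 2: -40.5 dB ≤ -30 dB, so stage 2 doesn't engage; make-up brings it to -32.5 dB.
Stage 3: below threshold (-32.5 ≤ -9.5); passes unchanged; output -32.5 dB.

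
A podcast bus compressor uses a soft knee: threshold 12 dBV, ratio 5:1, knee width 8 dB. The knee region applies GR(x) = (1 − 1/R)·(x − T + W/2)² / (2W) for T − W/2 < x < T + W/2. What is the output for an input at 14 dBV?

x − T + W/2 = 14 − 12 + 4 = 6.
GR = (1 − 1/5) × 6² / 16 = 0.8 × 36 / 16 = 1.8 dB.
Output = 14 − 1.8 = 12.2 dBV.

12.2 dBV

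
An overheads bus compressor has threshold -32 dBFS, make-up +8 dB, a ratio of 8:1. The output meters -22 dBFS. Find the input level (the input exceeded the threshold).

Stripping the +8 dB make-up gives -30 dBFS at the gain stage.
Post-compression overshoot = -30 − (-32) = 2 dB.
Undo the ratio: input overshoot = 2 × 8 = 16 dB, giving input = -16 dBFS.

-16 dBFS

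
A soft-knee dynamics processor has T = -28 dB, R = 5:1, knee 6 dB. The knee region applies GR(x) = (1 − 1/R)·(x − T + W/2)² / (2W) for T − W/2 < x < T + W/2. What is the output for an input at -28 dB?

-28.6 dB

x − T + W/2 = -28 − (-28) + 3 = 3.
GR = (1 − 1/5) × 3² / 12 = 0.8 × 9 / 12 = 0.6 dB.
Output = -28 − 0.6 = -28.6 dB.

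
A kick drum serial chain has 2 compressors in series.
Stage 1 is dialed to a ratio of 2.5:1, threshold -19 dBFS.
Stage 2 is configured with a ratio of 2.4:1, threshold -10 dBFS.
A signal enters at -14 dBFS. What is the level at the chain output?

Stage 1: overshoot 5 dB → 5/2.5 = 2 dB → -17 dBFS.
Stage 2: below threshold (-17 ≤ -10); passes unchanged; output -17 dBFS.

-17 dBFS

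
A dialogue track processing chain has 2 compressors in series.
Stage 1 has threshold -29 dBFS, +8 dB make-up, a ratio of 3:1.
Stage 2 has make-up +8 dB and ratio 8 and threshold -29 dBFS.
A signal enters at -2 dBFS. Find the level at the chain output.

-18.875 dBFS

Stage 1: overshoot 27 dB → 27/3 = 9 dB → -20 dBFS; +8 dB make-up → -12 dBFS.
Stage 2: -12 dBFS is 17 dB over -29 dBFS; at 8:1 that becomes 2.125 dB over, giving -26.875 dBFS; +8 dB make-up → -18.875 dBFS.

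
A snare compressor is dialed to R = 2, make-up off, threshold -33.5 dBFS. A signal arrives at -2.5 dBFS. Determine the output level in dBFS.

-18 dBFS

Overshoot: -2.5 − (-33.5) = 31 dB.
At 2:1 the overshoot is divided by 2, leaving 15.5 dB above threshold.
Output = -33.5 + 15.5 = -18 dBFS.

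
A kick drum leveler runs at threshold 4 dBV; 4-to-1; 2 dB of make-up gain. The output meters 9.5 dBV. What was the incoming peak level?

18 dBV

Before make-up, the level was 9.5 − 2 = 7.5 dBV.
The compressed level sits 7.5 − 4 = 3.5 dB over threshold.
Input overshoot = R × output overshoot = 14 dB → input = 4 + 14 = 18 dBV.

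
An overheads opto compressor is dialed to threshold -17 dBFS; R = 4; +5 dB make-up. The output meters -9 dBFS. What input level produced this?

-5 dBFS

Before make-up, the level was -9 − 5 = -14 dBFS.
The compressed level sits -14 − (-17) = 3 dB over threshold.
Before 4:1 compression the overshoot was 3 × 4 = 12 dB, so input = -17 + 12 = -5 dBFS.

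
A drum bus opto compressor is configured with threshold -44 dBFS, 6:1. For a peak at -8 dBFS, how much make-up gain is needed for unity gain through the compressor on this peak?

Without make-up, output = threshold + overshoot/6 = -44 + 6 = -38 dBFS.
Gap to target: 30 dB.

30 dB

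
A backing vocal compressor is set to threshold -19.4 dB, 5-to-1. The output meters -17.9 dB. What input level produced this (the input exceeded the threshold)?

That's 1.5 dB above the -19.4 dB threshold.
Undo the ratio: input overshoot = 1.5 × 5 = 7.5 dB, giving input = -11.9 dB.

-11.9 dB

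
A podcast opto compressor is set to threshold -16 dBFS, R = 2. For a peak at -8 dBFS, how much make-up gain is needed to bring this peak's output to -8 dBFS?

Overshoot 8 dB → 8/2 = 4 dB after compression, so the compressed level is -16 + 4 = -12 dBFS.
Make-up = target − compressed = -8 − (-12) = 4 dB.

4 dB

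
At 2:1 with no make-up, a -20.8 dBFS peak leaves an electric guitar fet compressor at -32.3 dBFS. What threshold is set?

-43.8 dBFS

Input is 23 dB above T (since output overshoot × R = input overshoot: (-32.3 − T)·2 = -20.8 − T gives T = -43.8 dBFS).
Check: -43.8 + (-20.8 − (-43.8))/2 = -43.8 + 11.5 = -32.3 dBFS. ✓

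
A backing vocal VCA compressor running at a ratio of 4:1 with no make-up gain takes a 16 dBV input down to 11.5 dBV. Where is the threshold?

Input is 6 dB above T (since output overshoot × R = input overshoot: (11.5 − T)·4 = 16 − T gives T = 10 dBV).
Check: 10 + (16 − 10)/4 = 10 + 1.5 = 11.5 dBV. ✓

10 dBV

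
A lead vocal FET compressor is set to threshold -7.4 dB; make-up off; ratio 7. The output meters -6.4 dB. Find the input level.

Post-compression overshoot = -6.4 − (-7.4) = 1 dB.
Before 7:1 compression the overshoot was 1 × 7 = 7 dB, so input = -7.4 + 7 = -0.4 dB.

-0.4 dB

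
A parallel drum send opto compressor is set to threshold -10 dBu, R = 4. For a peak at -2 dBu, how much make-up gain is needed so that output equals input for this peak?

Overshoot 8 dB → 8/4 = 2 dB after compression, so the compressed level is -10 + 2 = -8 dBu.
Make-up = target − compressed = -2 − (-8) = 6 dB.

6 dB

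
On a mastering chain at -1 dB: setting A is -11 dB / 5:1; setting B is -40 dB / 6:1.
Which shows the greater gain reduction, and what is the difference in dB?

B, by 24.5 dB

A: GR = 10 − 10/5 = 8 dB.
B: GR = 39 − 39/6 = 32.5 dB.
B applies 24.5 dB more gain reduction.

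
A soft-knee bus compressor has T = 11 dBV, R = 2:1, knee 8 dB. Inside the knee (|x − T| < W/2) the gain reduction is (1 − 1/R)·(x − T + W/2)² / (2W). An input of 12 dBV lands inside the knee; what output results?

x − T + W/2 = 12 − 11 + 4 = 5.
GR = (1 − 1/2) × 5² / 16 = 0.5 × 25 / 16 = 0.78125 dB.
Output = 12 − 0.78125 = 11.21875 dBV.

11.21875 dBV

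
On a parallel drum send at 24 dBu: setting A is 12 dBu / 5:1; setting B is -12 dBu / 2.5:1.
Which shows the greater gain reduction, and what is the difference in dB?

B, by 12 dB

A: GR = 12 − 12/5 = 9.6 dB.
B: GR = 36 − 36/2.5 = 21.6 dB.
Difference: 12 dB in favour of B.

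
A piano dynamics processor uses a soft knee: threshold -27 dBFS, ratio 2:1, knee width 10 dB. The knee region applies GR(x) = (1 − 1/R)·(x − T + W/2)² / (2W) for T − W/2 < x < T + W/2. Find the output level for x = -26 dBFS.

-26.9 dBFS

x − T + W/2 = -26 − (-27) + 5 = 6.
GR = (1 − 1/2) × 6² / 20 = 0.5 × 36 / 20 = 0.9 dB.
Output = -26 − 0.9 = -26.9 dBFS.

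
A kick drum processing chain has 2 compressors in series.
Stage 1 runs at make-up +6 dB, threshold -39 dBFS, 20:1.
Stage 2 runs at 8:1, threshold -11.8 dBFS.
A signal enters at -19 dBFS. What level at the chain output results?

Stage 1: 20 dB above -39 dBFS, reduced 20:1 to 1 dB above → -38 dBFS; +6 dB make-up → -32 dBFS.
Stage 2: below threshold (-32 ≤ -11.8); passes unchanged; output -32 dBFS.

-32 dBFS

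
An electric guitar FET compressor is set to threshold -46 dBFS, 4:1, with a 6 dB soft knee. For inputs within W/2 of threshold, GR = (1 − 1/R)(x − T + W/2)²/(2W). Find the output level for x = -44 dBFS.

x − T + W/2 = -44 − (-46) + 3 = 5.
GR = (1 − 1/4) × 5² / 12 = 0.75 × 25 / 12 = 1.5625 dB.
Output = -44 − 1.5625 = -45.5625 dBFS.

-45.5625 dBFS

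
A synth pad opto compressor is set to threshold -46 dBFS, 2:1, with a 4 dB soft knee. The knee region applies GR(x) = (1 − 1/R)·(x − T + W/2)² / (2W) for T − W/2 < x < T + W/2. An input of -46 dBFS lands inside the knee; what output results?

-46.25 dBFS

x − T + W/2 = -46 − (-46) + 2 = 2.
GR = (1 − 1/2) × 2² / 8 = 0.5 × 4 / 8 = 0.25 dB.
Output = -46 − 0.25 = -46.25 dBFS.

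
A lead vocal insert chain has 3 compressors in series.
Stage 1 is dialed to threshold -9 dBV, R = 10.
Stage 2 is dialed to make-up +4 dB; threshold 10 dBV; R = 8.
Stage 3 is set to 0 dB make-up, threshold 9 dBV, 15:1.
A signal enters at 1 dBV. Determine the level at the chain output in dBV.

Stage 1: overshoot 10 dB → 10/10 = 1 dB → -8 dBV.
Stage 2: -8 dBV is at or below the 10 dBV threshold — no compression; make-up brings it to -4 dBV.
Stage 3: -4 dBV ≤ 9 dBV, so stage 3 doesn't engage; output -4 dBV.

-4 dBV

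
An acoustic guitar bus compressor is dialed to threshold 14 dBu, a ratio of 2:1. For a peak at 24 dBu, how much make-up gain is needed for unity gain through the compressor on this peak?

Without make-up, output = threshold + overshoot/2 = 14 + 5 = 19 dBu.
Gap to target: 5 dB.

5 dB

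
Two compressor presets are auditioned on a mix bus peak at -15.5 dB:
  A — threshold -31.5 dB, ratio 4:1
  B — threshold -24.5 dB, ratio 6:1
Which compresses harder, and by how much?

A, by 4.5 dB

A: GR = 16 − 16/4 = 12 dB.
B: GR = 9 − 9/6 = 7.5 dB.
Difference: 4.5 dB in favour of A.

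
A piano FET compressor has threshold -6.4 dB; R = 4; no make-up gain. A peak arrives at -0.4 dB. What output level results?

-4.9 dB

The input is 6 dB above the -6.4 dB threshold.
At 4:1 the overshoot is divided by 4, leaving 1.5 dB above threshold.
That puts the output at -4.9 dB.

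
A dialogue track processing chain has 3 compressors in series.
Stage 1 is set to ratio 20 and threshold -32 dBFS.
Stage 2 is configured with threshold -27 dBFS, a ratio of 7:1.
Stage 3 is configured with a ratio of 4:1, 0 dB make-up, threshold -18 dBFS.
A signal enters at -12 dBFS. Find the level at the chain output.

Stage 1: 20 dB above -32 dBFS, reduced 20:1 to 1 dB above → -31 dBFS.
Stage 2: below threshold (-31 ≤ -27); passes unchanged; output -31 dBFS.
Stage 3: -31 dBFS is at or below the -18 dBFS threshold — no compression; output -31 dBFS.

-31 dBFS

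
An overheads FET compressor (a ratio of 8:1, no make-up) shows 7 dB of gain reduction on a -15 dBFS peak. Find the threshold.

Input is 8 dB above T (since output overshoot × R = input overshoot: (-22 − T)·8 = -15 − T gives T = -23 dBFS).
Check: -23 + (-15 − (-23))/8 = -23 + 1 = -22 dBFS. ✓

-23 dBFS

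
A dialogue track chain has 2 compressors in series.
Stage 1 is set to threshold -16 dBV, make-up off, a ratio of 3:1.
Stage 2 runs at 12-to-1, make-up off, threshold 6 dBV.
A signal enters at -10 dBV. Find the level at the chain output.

Stage 1: overshoot 6 dB → 6/3 = 2 dB → -14 dBV.
Stage 2: below threshold (-14 ≤ 6); passes unchanged; output -14 dBV.

-14 dBV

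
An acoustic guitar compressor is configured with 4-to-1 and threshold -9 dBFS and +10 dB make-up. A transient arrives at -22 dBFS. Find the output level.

-12 dBFS

-22 dBFS is 13 dB below the -9 dBFS threshold, so no gain reduction is applied.
Make-up gain adds 10 dB: -22 + 10 = -12 dBFS.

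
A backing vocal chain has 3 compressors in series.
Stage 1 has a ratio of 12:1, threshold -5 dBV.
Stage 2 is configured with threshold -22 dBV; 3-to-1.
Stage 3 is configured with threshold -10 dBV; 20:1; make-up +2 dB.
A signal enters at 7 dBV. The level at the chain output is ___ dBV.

-14 dBV

Stage 1: 12 dB above -5 dBV, reduced 12:1 to 1 dB above → -4 dBV.
Stage 2: 18 dB above -22 dBV, reduced 3:1 to 6 dB above → -16 dBV.
Stage 3: below threshold (-16 ≤ -10); passes unchanged; make-up brings it to -14 dBV.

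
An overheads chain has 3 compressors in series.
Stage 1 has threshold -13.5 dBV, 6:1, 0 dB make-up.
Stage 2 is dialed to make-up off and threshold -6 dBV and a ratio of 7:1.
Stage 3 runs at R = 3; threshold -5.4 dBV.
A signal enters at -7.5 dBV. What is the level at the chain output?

-12.5 dBV

Stage 1: -7.5 dBV is 6 dB over -13.5 dBV; at 6:1 that becomes 1 dB over, giving -12.5 dBV.
Stage 2: -12.5 dBV ≤ -6 dBV, so stage 2 doesn't engage; output -12.5 dBV.
Stage 3: -12.5 dBV is at or below the -5.4 dBV threshold — no compression; output -12.5 dBV.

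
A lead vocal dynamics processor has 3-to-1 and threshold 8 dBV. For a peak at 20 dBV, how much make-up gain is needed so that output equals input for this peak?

Without make-up, output = threshold + overshoot/3 = 8 + 4 = 12 dBV.
Gap to target: 8 dB.

8 dB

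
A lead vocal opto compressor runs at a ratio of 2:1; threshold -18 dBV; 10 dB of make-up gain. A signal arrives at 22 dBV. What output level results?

12 dBV

22 dBV sits 40 dB over threshold.
2:1 compression reduces that to 40/2 = 20 dB over.
Output = -18 + 20 = 2 dBV; make-up adds 10 dB, giving 12 dBV.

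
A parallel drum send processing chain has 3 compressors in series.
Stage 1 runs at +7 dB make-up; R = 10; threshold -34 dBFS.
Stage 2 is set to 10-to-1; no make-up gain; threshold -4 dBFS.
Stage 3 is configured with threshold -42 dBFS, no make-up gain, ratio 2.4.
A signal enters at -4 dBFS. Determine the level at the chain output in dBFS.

Stage 1: overshoot 30 dB → 30/10 = 3 dB → -31 dBFS; +7 dB make-up → -24 dBFS.
Stage 2: -24 dBFS is at or below the -4 dBFS threshold — no compression; output -24 dBFS.
Stage 3: -24 dBFS is 18 dB over -42 dBFS; at 2.4:1 that becomes 7.5 dB over, giving -34.5 dBFS.

-34.5 dBFS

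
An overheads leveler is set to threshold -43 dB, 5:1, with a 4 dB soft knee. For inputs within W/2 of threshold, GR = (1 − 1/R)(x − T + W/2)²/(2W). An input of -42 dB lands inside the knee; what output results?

x − T + W/2 = -42 − (-43) + 2 = 3.
GR = (1 − 1/5) × 3² / 8 = 0.8 × 9 / 8 = 0.9 dB.
Output = -42 − 0.9 = -42.9 dB.

-42.9 dB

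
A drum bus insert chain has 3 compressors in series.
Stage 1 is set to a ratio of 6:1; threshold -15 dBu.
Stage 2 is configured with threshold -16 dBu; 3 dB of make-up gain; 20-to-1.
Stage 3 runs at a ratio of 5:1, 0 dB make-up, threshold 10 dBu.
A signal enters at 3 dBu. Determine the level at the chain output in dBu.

Stage 1: overshoot 18 dB → 18/6 = 3 dB → -12 dBu.
Stage 2: 4 dB above -16 dBu, reduced 20:1 to 0.2 dB above → -15.8 dBu; +3 dB make-up → -12.8 dBu.
Stage 3: below threshold (-12.8 ≤ 10); passes unchanged; output -12.8 dBu.

-12.8 dBu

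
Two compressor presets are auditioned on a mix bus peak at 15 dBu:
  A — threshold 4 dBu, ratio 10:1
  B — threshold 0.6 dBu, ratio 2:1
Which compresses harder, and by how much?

A, by 2.7 dB

A: GR = 11 − 11/10 = 9.9 dB.
B: GR = 14.4 − 14.4/2 = 7.2 dB.
A applies 2.7 dB more gain reduction.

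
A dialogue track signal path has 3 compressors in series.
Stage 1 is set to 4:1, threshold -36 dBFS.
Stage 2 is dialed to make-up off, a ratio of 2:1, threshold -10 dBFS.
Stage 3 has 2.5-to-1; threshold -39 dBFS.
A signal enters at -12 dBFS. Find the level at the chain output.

Stage 1: -12 dBFS is 24 dB over -36 dBFS; at 4:1 that becomes 6 dB over, giving -30 dBFS.
Stage 2: -30 dBFS ≤ -10 dBFS, so stage 2 doesn't engage; output -30 dBFS.
Stage 3: 9 dB above -39 dBFS, reduced 2.5:1 to 3.6 dB above → -35.4 dBFS.

-35.4 dBFS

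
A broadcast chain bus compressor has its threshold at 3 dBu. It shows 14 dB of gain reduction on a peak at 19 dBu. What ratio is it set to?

8:1

Input overshoot = 19 − 3 = 16 dB.
Output overshoot = 16 − 14 = 2 dB.
Ratio = input overshoot / output overshoot = 16 / 2 = 8.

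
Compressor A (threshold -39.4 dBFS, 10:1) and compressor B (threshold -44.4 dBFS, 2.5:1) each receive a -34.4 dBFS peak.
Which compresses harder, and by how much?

B, by 1.5 dB

A: GR = 5 − 5/10 = 4.5 dB.
B: GR = 10 − 10/2.5 = 6 dB.
Difference: 1.5 dB in favour of B.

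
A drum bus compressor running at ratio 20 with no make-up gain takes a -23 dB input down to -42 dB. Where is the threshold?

-43 dB

Gain reduction = -23 − (-42) = 19 dB; output overshoot = GR / (R − 1) = 19 / 19 = 1 dB.
Threshold = output − output overshoot = -42 − 1 = -43 dB.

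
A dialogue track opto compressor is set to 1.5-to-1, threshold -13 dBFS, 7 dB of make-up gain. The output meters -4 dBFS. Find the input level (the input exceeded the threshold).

Stripping the +7 dB make-up gives -11 dBFS at the gain stage.
Post-compression overshoot = -11 − (-13) = 2 dB.
Input overshoot = R × output overshoot = 3 dB → input = -13 + 3 = -10 dBFS.

-10 dBFS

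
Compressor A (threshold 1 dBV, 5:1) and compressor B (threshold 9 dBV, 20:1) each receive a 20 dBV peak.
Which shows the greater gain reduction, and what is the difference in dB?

A, by 4.75 dB

A: overshoot 19 dB → output overshoot 3.8 dB → GR 15.2 dB.
B: overshoot 11 dB → output overshoot 0.55 dB → GR 10.45 dB.
Difference: 4.75 dB in favour of A.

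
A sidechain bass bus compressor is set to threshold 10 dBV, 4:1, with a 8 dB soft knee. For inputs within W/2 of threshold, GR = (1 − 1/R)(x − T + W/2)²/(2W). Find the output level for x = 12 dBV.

10.3125 dBV

x − T + W/2 = 12 − 10 + 4 = 6.
GR = (1 − 1/4) × 6² / 16 = 0.75 × 36 / 16 = 1.6875 dB.
Output = 12 − 1.6875 = 10.3125 dBV.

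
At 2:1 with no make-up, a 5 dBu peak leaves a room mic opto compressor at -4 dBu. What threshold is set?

Gain reduction = 5 − (-4) = 9 dB; output overshoot = GR / (R − 1) = 9 / 1 = 9 dB.
Threshold = output − output overshoot = -4 − 9 = -13 dBu.

-13 dBu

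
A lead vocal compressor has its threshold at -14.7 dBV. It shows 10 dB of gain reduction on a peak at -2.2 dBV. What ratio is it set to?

Input overshoot = -2.2 − (-14.7) = 12.5 dB.
Output overshoot = 12.5 − 10 = 2.5 dB.
Ratio = input overshoot / output overshoot = 12.5 / 2.5 = 5.

5:1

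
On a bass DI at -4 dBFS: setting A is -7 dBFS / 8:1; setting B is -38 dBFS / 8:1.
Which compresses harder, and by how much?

A: 3 dB over, compressed to 0.375 dB over, so 2.625 dB of GR.
B: 34 dB over, compressed to 4.25 dB over, so 29.75 dB of GR.
B reduces 27.125 dB more.

B, by 27.125 dB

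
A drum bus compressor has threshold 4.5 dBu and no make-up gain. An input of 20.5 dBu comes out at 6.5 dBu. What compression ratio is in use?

Input overshoot = 20.5 − 4.5 = 16 dB; output overshoot = 6.5 − 4.5 = 2 dB.
Ratio = 16 / 2 = 8.

8:1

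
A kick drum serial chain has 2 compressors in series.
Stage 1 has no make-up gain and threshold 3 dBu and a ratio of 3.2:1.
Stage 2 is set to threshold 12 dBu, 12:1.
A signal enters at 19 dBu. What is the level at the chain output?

8 dBu

Stage 1: 16 dB above 3 dBu, reduced 3.2:1 to 5 dB above → 8 dBu.
Stage 2: 8 dBu ≤ 12 dBu, so stage 2 doesn't engage; output 8 dBu.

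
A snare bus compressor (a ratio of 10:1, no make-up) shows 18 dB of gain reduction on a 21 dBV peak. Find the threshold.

1 dBV

Gain reduction = 21 − 3 = 18 dB; output overshoot = GR / (R − 1) = 18 / 9 = 2 dB.
Threshold = output − output overshoot = 3 − 2 = 1 dBV.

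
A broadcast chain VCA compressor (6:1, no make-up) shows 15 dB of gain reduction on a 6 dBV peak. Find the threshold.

Let T be the threshold. Output overshoot = (input overshoot)/R, so -9 − T = (6 − T)/6.
6·(-9 − T) = 6 − T → 5·T = -54 − 6 = -60.
T = -60/5 = -12 dBV.

-12 dBV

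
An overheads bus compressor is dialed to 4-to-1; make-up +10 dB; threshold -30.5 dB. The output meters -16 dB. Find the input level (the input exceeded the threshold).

Before make-up, the level was -16 − 10 = -26 dB.
That's 4.5 dB above the -30.5 dB threshold.
Before 4:1 compression the overshoot was 4.5 × 4 = 18 dB, so input = -30.5 + 18 = -12.5 dB.

-12.5 dB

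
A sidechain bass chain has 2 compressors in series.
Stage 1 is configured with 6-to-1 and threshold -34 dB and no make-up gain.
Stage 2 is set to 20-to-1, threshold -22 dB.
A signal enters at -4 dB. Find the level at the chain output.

-29 dB

Stage 1: -4 dB is 30 dB over -34 dB; at 6:1 that becomes 5 dB over, giving -29 dB.
Stage 2: -29 dB is at or below the -22 dB threshold — no compression; output -29 dB.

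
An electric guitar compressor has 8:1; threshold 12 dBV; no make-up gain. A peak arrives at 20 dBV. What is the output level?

13 dBV

Overshoot: 20 − 12 = 8 dB.
8:1 compression reduces that to 8/8 = 1 dB over.
So the level is 12 + 1 = 13 dBV.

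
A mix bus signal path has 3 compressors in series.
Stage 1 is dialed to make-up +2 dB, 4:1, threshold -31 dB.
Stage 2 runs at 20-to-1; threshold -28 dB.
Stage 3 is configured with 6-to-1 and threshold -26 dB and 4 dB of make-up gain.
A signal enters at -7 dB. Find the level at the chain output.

Stage 1: -7 dB is 24 dB over -31 dB; at 4:1 that becomes 6 dB over, giving -25 dB; +2 dB make-up → -23 dB.
Stage 2: -23 dB is 5 dB over -28 dB; at 20:1 that becomes 0.25 dB over, giving -27.75 dB.
Stage 3: -27.75 dB is at or below the -26 dB threshold — no compression; make-up brings it to -23.75 dB.

-23.75 dB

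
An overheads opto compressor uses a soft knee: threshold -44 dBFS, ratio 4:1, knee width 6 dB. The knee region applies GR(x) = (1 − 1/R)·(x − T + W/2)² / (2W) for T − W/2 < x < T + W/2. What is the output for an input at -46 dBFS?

-46.0625 dBFS

x − T + W/2 = -46 − (-44) + 3 = 1.
GR = (1 − 1/4) × 1² / 12 = 0.75 × 1 / 12 = 0.0625 dB.
Output = -46 − 0.0625 = -46.0625 dBFS.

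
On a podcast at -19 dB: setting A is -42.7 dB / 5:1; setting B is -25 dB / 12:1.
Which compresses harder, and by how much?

A: 23.7 dB over, compressed to 4.74 dB over, so 18.96 dB of GR.
B: 6 dB over, compressed to 0.5 dB over, so 5.5 dB of GR.
A applies 13.46 dB more gain reduction.

A, by 13.46 dB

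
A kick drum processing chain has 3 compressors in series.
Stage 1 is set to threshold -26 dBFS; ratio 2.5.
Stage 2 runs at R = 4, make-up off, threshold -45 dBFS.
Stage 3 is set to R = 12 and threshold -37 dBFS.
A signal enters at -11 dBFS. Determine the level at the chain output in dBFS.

Stage 1: overshoot 15 dB → 15/2.5 = 6 dB → -20 dBFS.
Stage 2: 25 dB above -45 dBFS, reduced 4:1 to 6.25 dB above → -38.75 dBFS.
Stage 3: below threshold (-38.75 ≤ -37); passes unchanged; output -38.75 dBFS.

-38.75 dBFS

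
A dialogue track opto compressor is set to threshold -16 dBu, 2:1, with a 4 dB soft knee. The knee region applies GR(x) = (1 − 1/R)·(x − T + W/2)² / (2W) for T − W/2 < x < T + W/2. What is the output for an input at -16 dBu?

x − T + W/2 = -16 − (-16) + 2 = 2.
GR = (1 − 1/2) × 2² / 8 = 0.5 × 4 / 8 = 0.25 dB.
Output = -16 − 0.25 = -16.25 dBu.

-16.25 dBu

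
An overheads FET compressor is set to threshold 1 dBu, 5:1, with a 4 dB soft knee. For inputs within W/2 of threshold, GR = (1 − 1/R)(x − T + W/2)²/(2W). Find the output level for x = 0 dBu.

-0.1 dBu

x − T + W/2 = 0 − 1 + 2 = 1.
GR = (1 − 1/5) × 1² / 8 = 0.8 × 1 / 8 = 0.1 dB.
Output = 0 − 0.1 = -0.1 dBu.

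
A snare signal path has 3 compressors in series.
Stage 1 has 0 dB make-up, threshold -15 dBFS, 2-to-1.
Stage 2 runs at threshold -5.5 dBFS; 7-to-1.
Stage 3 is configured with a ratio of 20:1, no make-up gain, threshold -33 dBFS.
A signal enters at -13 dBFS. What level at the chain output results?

-32.05 dBFS

Stage 1: overshoot 2 dB → 2/2 = 1 dB → -14 dBFS.
Stage 2: -14 dBFS ≤ -5.5 dBFS, so stage 2 doesn't engage; output -14 dBFS.
Stage 3: 19 dB above -33 dBFS, reduced 20:1 to 0.95 dB above → -32.05 dBFS.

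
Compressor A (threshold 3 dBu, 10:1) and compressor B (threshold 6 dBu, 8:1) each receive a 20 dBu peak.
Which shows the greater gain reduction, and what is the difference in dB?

A, by 3.05 dB

A: overshoot 17 dB → output overshoot 1.7 dB → GR 15.3 dB.
B: overshoot 14 dB → output overshoot 1.75 dB → GR 12.25 dB.
Difference: 3.05 dB in favour of A.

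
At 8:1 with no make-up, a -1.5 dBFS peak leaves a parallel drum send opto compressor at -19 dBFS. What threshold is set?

-21.5 dBFS

Input is 20 dB above T (since output overshoot × R = input overshoot: (-19 − T)·8 = -1.5 − T gives T = -21.5 dBFS).
Check: -21.5 + (-1.5 − (-21.5))/8 = -21.5 + 2.5 = -19 dBFS. ✓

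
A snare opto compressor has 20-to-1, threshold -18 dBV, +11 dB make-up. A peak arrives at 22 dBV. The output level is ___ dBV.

The input is 40 dB above the -18 dBV threshold.
The 40 dB excess becomes 2 dB after 20:1 reduction.
That puts the output at -16 dBV; make-up adds 11 dB, giving -5 dBV.

-5 dBV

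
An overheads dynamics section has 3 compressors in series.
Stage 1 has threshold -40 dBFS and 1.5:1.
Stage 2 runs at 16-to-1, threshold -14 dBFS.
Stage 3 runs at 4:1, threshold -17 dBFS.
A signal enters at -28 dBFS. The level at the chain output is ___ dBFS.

Stage 1: overshoot 12 dB → 12/1.5 = 8 dB → -32 dBFS.
Stage 2: below threshold (-32 ≤ -14); passes unchanged; output -32 dBFS.
Stage 3: -32 dBFS is at or below the -17 dBFS threshold — no compression; output -32 dBFS.

-32 dBFS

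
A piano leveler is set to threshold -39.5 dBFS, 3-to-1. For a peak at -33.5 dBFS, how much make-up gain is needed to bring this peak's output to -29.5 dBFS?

8 dB

The peak compresses to -39.5 + 6/3 = -37.5 dBFS.
To reach -29.5 dBFS requires -29.5 − (-37.5) = 8 dB of make-up.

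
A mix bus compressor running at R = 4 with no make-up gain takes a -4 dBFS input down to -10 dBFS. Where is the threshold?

Input is 8 dB above T (since output overshoot × R = input overshoot: (-10 − T)·4 = -4 − T gives T = -12 dBFS).
Check: -12 + (-4 − (-12))/4 = -12 + 2 = -10 dBFS. ✓

-12 dBFS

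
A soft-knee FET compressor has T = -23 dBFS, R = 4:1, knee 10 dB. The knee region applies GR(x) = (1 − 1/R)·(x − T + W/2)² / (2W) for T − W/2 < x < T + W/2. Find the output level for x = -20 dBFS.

x − T + W/2 = -20 − (-23) + 5 = 8.
GR = (1 − 1/4) × 8² / 20 = 0.75 × 64 / 20 = 2.4 dB.
Output = -20 − 2.4 = -22.4 dBFS.

-22.4 dBFS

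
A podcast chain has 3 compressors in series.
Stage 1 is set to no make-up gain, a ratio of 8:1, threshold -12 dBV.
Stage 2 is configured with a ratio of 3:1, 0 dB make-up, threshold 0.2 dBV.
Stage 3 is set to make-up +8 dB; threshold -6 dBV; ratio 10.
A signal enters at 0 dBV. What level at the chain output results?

-2.5 dBV

Stage 1: 0 dBV is 12 dB over -12 dBV; at 8:1 that becomes 1.5 dB over, giving -10.5 dBV.
Stage 2: -10.5 dBV ≤ 0.2 dBV, so stage 2 doesn't engage; output -10.5 dBV.
Stage 3: below threshold (-10.5 ≤ -6); passes unchanged; make-up brings it to -2.5 dBV.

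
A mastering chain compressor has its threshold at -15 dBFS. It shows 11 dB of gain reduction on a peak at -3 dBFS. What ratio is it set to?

12:1

Input overshoot = -3 − (-15) = 12 dB.
Output overshoot = 12 − 11 = 1 dB.
Ratio = input overshoot / output overshoot = 12 / 1 = 12.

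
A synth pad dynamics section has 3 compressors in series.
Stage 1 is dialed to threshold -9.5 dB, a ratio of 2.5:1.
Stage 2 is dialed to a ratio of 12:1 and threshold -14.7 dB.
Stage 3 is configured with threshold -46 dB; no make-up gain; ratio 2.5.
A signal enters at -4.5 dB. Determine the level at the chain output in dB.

Stage 1: -4.5 dB is 5 dB over -9.5 dB; at 2.5:1 that becomes 2 dB over, giving -7.5 dB.
Stage 2: overshoot 7.2 dB → 7.2/12 = 0.6 dB → -14.1 dB.
Stage 3: overshoot 31.9 dB → 31.9/2.5 = 12.76 dB → -33.24 dB.

-33.24 dB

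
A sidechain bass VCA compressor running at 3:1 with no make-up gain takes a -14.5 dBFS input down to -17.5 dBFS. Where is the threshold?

-19 dBFS

Let T be the threshold. Output overshoot = (input overshoot)/R, so -17.5 − T = (-14.5 − T)/3.
3·(-17.5 − T) = -14.5 − T → 2·T = -52.5 − (-14.5) = -38.
T = -38/2 = -19 dBFS.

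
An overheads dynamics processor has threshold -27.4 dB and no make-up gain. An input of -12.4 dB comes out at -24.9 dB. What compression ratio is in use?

Input overshoot = -12.4 − (-27.4) = 15 dB; output overshoot = -24.9 − (-27.4) = 2.5 dB.
Ratio = 15 / 2.5 = 6.

6:1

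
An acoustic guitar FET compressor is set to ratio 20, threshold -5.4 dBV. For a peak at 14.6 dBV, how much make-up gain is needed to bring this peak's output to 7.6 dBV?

12 dB

Overshoot 20 dB → 20/20 = 1 dB after compression, so the compressed level is -5.4 + 1 = -4.4 dBV.
Make-up = target − compressed = 7.6 − (-4.4) = 12 dB.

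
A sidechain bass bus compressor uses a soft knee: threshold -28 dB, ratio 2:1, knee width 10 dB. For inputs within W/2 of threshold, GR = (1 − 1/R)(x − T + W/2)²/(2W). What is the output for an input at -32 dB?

-32.025 dB

x − T + W/2 = -32 − (-28) + 5 = 1.
GR = (1 − 1/2) × 1² / 20 = 0.5 × 1 / 20 = 0.025 dB.
Output = -32 − 0.025 = -32.025 dB.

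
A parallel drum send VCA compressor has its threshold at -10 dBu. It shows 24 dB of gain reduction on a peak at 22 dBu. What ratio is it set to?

Input overshoot = 22 − (-10) = 32 dB.
Output overshoot = 32 − 24 = 8 dB.
Ratio = input overshoot / output overshoot = 32 / 8 = 4.

4:1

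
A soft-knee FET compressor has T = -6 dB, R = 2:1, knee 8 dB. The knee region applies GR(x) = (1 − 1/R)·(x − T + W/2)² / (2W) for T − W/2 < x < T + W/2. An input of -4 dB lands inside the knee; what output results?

x − T + W/2 = -4 − (-6) + 4 = 6.
GR = (1 − 1/2) × 6² / 16 = 0.5 × 36 / 16 = 1.125 dB.
Output = -4 − 1.125 = -5.125 dB.

-5.125 dB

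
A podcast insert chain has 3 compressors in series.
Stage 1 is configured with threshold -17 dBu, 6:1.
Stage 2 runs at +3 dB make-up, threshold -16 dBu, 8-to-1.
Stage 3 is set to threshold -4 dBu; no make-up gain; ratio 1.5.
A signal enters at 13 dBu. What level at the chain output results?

-12.5 dBu

Stage 1: 30 dB above -17 dBu, reduced 6:1 to 5 dB above → -12 dBu.
Stage 2: 4 dB above -16 dBu, reduced 8:1 to 0.5 dB above → -15.5 dBu; +3 dB make-up → -12.5 dBu.
Stage 3: -12.5 dBu is at or below the -4 dBu threshold — no compression; output -12.5 dBu.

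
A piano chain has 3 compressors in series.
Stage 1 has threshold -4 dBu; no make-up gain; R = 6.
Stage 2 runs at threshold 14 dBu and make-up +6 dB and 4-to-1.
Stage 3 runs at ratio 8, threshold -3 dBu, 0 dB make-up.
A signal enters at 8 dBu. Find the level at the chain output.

-2.125 dBu

Stage 1: 12 dB above -4 dBu, reduced 6:1 to 2 dB above → -2 dBu.
Stage 2: -2 dBu is at or below the 14 dBu threshold — no compression; make-up brings it to 4 dBu.
Stage 3: 4 dBu is 7 dB over -3 dBu; at 8:1 that becomes 0.875 dB over, giving -2.125 dBu.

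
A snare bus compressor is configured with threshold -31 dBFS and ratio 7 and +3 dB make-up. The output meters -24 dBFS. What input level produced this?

Stripping the +3 dB make-up gives -27 dBFS at the gain stage.
The compressed level sits -27 − (-31) = 4 dB over threshold.
Input overshoot = R × output overshoot = 28 dB → input = -31 + 28 = -3 dBFS.

-3 dBFS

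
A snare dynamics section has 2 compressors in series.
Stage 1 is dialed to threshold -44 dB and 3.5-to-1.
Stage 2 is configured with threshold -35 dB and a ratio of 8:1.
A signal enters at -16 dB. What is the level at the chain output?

Stage 1: -16 dB is 28 dB over -44 dB; at 3.5:1 that becomes 8 dB over, giving -36 dB.
Stage 2: -36 dB ≤ -35 dB, so stage 2 doesn't engage; output -36 dB.

-36 dB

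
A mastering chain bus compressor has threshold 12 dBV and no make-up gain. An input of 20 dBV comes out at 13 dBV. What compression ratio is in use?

Input overshoot = 20 − 12 = 8 dB; output overshoot = 13 − 12 = 1 dB.
Ratio = 8 / 1 = 8.

8:1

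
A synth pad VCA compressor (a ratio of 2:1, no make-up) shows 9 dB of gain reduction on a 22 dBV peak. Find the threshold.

4 dBV

Gain reduction = 22 − 13 = 9 dB; output overshoot = GR / (R − 1) = 9 / 1 = 9 dB.
Threshold = output − output overshoot = 13 − 9 = 4 dBV.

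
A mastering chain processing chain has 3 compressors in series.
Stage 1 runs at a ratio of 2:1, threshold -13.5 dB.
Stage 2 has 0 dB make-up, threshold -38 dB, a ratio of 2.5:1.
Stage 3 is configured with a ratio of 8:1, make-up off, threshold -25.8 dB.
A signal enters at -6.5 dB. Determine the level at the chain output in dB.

-26.8 dB

Stage 1: overshoot 7 dB → 7/2 = 3.5 dB → -10 dB.
Stage 2: 28 dB above -38 dB, reduced 2.5:1 to 11.2 dB above → -26.8 dB.
Stage 3: -26.8 dB is at or below the -25.8 dB threshold — no compression; output -26.8 dB.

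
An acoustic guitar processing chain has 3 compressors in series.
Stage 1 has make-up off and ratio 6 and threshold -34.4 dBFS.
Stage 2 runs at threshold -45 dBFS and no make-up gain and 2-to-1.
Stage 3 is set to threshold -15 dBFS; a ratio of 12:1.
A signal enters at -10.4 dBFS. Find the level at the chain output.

-37.7 dBFS

Stage 1: overshoot 24 dB → 24/6 = 4 dB → -30.4 dBFS.
Stage 2: overshoot 14.6 dB → 14.6/2 = 7.3 dB → -37.7 dBFS.
Stage 3: -37.7 dBFS is at or below the -15 dBFS threshold — no compression; output -37.7 dBFS.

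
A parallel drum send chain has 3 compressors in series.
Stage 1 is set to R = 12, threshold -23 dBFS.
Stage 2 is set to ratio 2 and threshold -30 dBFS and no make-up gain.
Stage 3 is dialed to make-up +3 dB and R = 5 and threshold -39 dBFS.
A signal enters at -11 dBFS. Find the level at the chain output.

-33.4 dBFS

Stage 1: 12 dB above -23 dBFS, reduced 12:1 to 1 dB above → -22 dBFS.
Stage 2: overshoot 8 dB → 8/2 = 4 dB → -26 dBFS.
Stage 3: -26 dBFS is 13 dB over -39 dBFS; at 5:1 that becomes 2.6 dB over, giving -36.4 dBFS; +3 dB make-up → -33.4 dBFS.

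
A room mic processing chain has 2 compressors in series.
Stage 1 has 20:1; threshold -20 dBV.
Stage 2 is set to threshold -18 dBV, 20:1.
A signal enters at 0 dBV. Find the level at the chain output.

Stage 1: 0 dBV is 20 dB over -20 dBV; at 20:1 that becomes 1 dB over, giving -19 dBV.
Stage 2: -19 dBV ≤ -18 dBV, so stage 2 doesn't engage; output -19 dBV.

-19 dBV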